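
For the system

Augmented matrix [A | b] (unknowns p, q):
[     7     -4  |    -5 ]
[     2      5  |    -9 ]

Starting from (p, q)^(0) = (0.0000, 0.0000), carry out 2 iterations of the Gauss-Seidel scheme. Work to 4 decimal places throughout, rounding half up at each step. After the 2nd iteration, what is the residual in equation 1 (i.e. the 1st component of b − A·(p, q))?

1.3844

Iteration 1:
  p = (-5 - (-4)·0.0000) / (7) = -0.7143
  q = (-9 - (2)·-0.7143) / (5) = -1.5143
Iteration 2:
  p = (-5 - (-4)·-1.5143) / (7) = -1.5796
  q = (-9 - (2)·-1.5796) / (5) = -1.1682
Residual b − A·x = (1.3844, 0.0002)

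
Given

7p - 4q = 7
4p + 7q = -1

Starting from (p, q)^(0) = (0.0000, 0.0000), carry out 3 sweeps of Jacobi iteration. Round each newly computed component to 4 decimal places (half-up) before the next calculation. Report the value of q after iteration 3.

-0.6676

Iteration 1:
  p = (7 - (-4)·0.0000) / (7) = 1.0000
  q = (-1 - (4)·0.0000) / (7) = -0.1429
Iteration 2:
  p = (7 - (-4)·-0.1429) / (7) = 0.9183
  q = (-1 - (4)·1.0000) / (7) = -0.7143
Iteration 3:
  p = (7 - (-4)·-0.7143) / (7) = 0.5918
  q = (-1 - (4)·0.9183) / (7) = -0.6676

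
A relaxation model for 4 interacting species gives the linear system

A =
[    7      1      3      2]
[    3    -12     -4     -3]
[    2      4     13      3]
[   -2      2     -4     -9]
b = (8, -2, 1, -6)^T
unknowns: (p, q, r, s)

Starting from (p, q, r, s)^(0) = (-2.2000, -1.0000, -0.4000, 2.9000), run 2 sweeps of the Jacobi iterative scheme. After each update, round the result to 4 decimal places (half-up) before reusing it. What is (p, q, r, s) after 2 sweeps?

(0.9416, 0.0281, 0.0238, 0.2864)

Iteration 1:
  p = (8 - (1)·-1.0000 - (3)·-0.4000 - (2)·2.9000) / (7) = 0.6286
  q = (-2 - (3)·-2.2000 - (-4)·-0.4000 - (-3)·2.9000) / (-12) = -0.9750
  r = (1 - (2)·-2.2000 - (4)·-1.0000 - (3)·2.9000) / (13) = 0.0538
  s = (-6 - (-2)·-2.2000 - (2)·-1.0000 - (-4)·-0.4000) / (-9) = 1.1111
Iteration 2:
  p = (8 - (1)·-0.9750 - (3)·0.0538 - (2)·1.1111) / (7) = 0.9416
  q = (-2 - (3)·0.6286 - (-4)·0.0538 - (-3)·1.1111) / (-12) = 0.0281
  r = (1 - (2)·0.6286 - (4)·-0.9750 - (3)·1.1111) / (13) = 0.0238
  s = (-6 - (-2)·0.6286 - (2)·-0.9750 - (-4)·0.0538) / (-9) = 0.2864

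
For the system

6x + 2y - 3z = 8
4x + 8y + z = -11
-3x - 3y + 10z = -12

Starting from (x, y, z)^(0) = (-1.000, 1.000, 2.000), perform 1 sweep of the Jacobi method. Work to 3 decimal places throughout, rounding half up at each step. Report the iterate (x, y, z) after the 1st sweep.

(2.000, -1.125, -1.200)

Iteration 1:
  x = (8 - (2)·1.000 - (-3)·2.000) / (6) = 2.000
  y = (-11 - (4)·-1.000 - (1)·2.000) / (8) = -1.125
  z = (-12 - (-3)·-1.000 - (-3)·1.000) / (10) = -1.200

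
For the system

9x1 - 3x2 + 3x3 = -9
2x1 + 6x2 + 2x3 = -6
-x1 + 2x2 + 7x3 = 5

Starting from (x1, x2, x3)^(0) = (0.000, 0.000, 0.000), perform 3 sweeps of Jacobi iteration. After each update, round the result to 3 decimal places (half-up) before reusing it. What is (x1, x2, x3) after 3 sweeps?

Iteration 1:
  x1 = (-9 - (-3)·0.000 - (3)·0.000) / (9) = -1.000
  x2 = (-6 - (2)·0.000 - (2)·0.000) / (6) = -1.000
  x3 = (5 - (-1)·0.000 - (2)·0.000) / (7) = 0.714
Iteration 2:
  x1 = (-9 - (-3)·-1.000 - (3)·0.714) / (9) = -1.571
  x2 = (-6 - (2)·-1.000 - (2)·0.714) / (6) = -0.905
  x3 = (5 - (-1)·-1.000 - (2)·-1.000) / (7) = 0.857
Iteration 3:
  x1 = (-9 - (-3)·-0.905 - (3)·0.857) / (9) = -1.587
  x2 = (-6 - (2)·-1.571 - (2)·0.857) / (6) = -0.762
  x3 = (5 - (-1)·-1.571 - (2)·-0.905) / (7) = 0.748

(-1.587, -0.762, 0.748)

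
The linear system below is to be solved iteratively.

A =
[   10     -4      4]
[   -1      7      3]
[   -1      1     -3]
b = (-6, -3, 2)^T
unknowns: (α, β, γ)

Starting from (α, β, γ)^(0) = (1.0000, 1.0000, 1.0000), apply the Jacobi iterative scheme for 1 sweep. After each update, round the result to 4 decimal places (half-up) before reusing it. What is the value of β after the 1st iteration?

Iteration 1:
  α = (-6 - (-4)·1.0000 - (4)·1.0000) / (10) = -0.6000
  β = (-3 - (-1)·1.0000 - (3)·1.0000) / (7) = -0.7143
  γ = (2 - (-1)·1.0000 - (1)·1.0000) / (-3) = -0.6667

-0.7143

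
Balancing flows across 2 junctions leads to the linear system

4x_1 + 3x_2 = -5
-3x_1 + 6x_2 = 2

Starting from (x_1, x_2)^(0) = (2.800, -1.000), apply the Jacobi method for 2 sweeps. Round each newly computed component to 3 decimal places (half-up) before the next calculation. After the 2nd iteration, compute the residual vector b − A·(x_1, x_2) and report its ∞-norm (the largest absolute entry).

6.148

Iteration 1:
  x_1 = (-5 - (3)·-1.000) / (4) = -0.500
  x_2 = (2 - (-3)·2.800) / (6) = 1.733
Iteration 2:
  x_1 = (-5 - (3)·1.733) / (4) = -2.550
  x_2 = (2 - (-3)·-0.500) / (6) = 0.083
Residual b − A·x = (4.951, -6.148); ∞-norm = 6.148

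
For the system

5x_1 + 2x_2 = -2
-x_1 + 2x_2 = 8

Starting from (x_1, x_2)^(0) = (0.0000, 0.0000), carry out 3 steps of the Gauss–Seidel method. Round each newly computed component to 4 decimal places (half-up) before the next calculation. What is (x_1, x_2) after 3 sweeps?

(-1.6160, 3.1920)

Iteration 1:
  x_1 = (-2 - (2)·0.0000) / (5) = -0.4000
  x_2 = (8 - (-1)·-0.4000) / (2) = 3.8000
Iteration 2:
  x_1 = (-2 - (2)·3.8000) / (5) = -1.9200
  x_2 = (8 - (-1)·-1.9200) / (2) = 3.0400
Iteration 3:
  x_1 = (-2 - (2)·3.0400) / (5) = -1.6160
  x_2 = (8 - (-1)·-1.6160) / (2) = 3.1920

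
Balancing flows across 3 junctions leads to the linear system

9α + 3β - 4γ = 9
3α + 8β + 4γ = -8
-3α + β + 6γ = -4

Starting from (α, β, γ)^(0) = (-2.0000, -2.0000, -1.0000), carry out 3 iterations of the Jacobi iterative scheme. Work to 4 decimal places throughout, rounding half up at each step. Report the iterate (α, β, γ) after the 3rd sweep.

(1.2207, -1.0729, -0.3727)

Iteration 1:
  α = (9 - (3)·-2.0000 - (-4)·-1.0000) / (9) = 1.2222
  β = (-8 - (3)·-2.0000 - (4)·-1.0000) / (8) = 0.2500
  γ = (-4 - (-3)·-2.0000 - (1)·-2.0000) / (6) = -1.3333
Iteration 2:
  α = (9 - (3)·0.2500 - (-4)·-1.3333) / (9) = 0.3241
  β = (-8 - (3)·1.2222 - (4)·-1.3333) / (8) = -0.7917
  γ = (-4 - (-3)·1.2222 - (1)·0.2500) / (6) = -0.0972
Iteration 3:
  α = (9 - (3)·-0.7917 - (-4)·-0.0972) / (9) = 1.2207
  β = (-8 - (3)·0.3241 - (4)·-0.0972) / (8) = -1.0729
  γ = (-4 - (-3)·0.3241 - (1)·-0.7917) / (6) = -0.3727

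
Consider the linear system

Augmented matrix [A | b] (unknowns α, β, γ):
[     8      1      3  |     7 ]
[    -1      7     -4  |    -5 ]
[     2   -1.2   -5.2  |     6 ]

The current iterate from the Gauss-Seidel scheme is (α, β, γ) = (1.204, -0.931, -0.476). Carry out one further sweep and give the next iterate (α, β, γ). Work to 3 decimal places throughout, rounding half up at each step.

One sweep:
  α = (7 - (1)·-0.931 - (3)·-0.476) / (8) = 1.170
  β = (-5 - (-1)·1.170 - (-4)·-0.476) / (7) = -0.819
  γ = (6 - (2)·1.170 - (-1.2)·-0.819) / (-5.2) = -0.515

(1.170, -0.819, -0.515)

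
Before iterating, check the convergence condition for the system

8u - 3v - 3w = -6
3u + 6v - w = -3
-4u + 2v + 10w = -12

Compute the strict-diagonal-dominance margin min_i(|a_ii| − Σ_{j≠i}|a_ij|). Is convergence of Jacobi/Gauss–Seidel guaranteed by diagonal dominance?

2

row 1: |8| − (3+3) = 2
row 2: |6| − (3+1) = 2
row 3: |10| − (4+2) = 4
minimum over rows = 2 → strictly diagonally dominant (convergence guaranteed)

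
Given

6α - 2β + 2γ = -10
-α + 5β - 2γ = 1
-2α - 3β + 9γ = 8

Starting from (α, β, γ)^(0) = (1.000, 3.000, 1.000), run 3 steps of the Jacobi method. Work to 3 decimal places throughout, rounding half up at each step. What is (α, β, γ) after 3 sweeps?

Iteration 1:
  α = (-10 - (-2)·3.000 - (2)·1.000) / (6) = -1.000
  β = (1 - (-1)·1.000 - (-2)·1.000) / (5) = 0.800
  γ = (8 - (-2)·1.000 - (-3)·3.000) / (9) = 2.111
Iteration 2:
  α = (-10 - (-2)·0.800 - (2)·2.111) / (6) = -2.104
  β = (1 - (-1)·-1.000 - (-2)·2.111) / (5) = 0.844
  γ = (8 - (-2)·-1.000 - (-3)·0.800) / (9) = 0.933
Iteration 3:
  α = (-10 - (-2)·0.844 - (2)·0.933) / (6) = -1.696
  β = (1 - (-1)·-2.104 - (-2)·0.933) / (5) = 0.152
  γ = (8 - (-2)·-2.104 - (-3)·0.844) / (9) = 0.703

(-1.696, 0.152, 0.703)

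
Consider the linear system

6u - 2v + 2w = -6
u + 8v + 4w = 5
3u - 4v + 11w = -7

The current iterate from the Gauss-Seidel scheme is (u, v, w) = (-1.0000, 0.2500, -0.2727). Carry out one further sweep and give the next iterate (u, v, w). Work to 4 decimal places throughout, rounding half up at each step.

(-0.8258, 0.8646, -0.0967)

One sweep:
  u = (-6 - (-2)·0.2500 - (2)·-0.2727) / (6) = -0.8258
  v = (5 - (1)·-0.8258 - (4)·-0.2727) / (8) = 0.8646
  w = (-7 - (3)·-0.8258 - (-4)·0.8646) / (11) = -0.0967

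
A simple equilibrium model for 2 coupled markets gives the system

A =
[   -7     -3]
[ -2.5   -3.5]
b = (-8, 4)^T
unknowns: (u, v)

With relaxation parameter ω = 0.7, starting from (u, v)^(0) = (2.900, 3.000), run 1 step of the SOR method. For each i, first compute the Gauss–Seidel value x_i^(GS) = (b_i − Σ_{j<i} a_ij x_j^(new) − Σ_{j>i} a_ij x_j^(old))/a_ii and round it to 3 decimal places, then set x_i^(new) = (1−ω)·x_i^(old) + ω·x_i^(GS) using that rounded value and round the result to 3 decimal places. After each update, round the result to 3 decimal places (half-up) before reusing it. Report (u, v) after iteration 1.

(0.770, -0.285)

Iteration 1:
  u: GS value = (-8 - (-3)·3.000) / (-7) = -0.143;  u ← (1−ω)·2.900 + ω·-0.143 = 0.770
  v: GS value = (4 - (-2.5)·0.770) / (-3.5) = -1.693;  v ← (1−ω)·3.000 + ω·-1.693 = -0.285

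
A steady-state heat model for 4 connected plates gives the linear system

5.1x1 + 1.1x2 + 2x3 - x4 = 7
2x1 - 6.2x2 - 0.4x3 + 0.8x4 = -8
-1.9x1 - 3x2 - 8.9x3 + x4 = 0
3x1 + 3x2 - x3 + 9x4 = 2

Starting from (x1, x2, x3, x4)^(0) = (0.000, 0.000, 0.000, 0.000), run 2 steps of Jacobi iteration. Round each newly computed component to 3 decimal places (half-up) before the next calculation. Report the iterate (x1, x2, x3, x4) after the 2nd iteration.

Iteration 1:
  x1 = (7 - (1.1)·0.000 - (2)·0.000 - (-1)·0.000) / (5.1) = 1.373
  x2 = (-8 - (2)·0.000 - (-0.4)·0.000 - (0.8)·0.000) / (-6.2) = 1.290
  x3 = (0 - (-1.9)·0.000 - (-3)·0.000 - (1)·0.000) / (-8.9) = 0.000
  x4 = (2 - (3)·0.000 - (3)·0.000 - (-1)·0.000) / (9) = 0.222
Iteration 2:
  x1 = (7 - (1.1)·1.290 - (2)·0.000 - (-1)·0.222) / (5.1) = 1.138
  x2 = (-8 - (2)·1.373 - (-0.4)·0.000 - (0.8)·0.222) / (-6.2) = 1.762
  x3 = (0 - (-1.9)·1.373 - (-3)·1.290 - (1)·0.222) / (-8.9) = -0.703
  x4 = (2 - (3)·1.373 - (3)·1.290 - (-1)·0.000) / (9) = -0.665

(1.138, 1.762, -0.703, -0.665)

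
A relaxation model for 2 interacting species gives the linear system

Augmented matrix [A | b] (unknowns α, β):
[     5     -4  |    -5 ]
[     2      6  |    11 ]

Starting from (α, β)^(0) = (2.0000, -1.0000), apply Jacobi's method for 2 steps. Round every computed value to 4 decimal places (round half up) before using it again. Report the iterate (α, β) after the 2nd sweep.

(-0.0666, 2.4333)

Iteration 1:
  α = (-5 - (-4)·-1.0000) / (5) = -1.8000
  β = (11 - (2)·2.0000) / (6) = 1.1667
Iteration 2:
  α = (-5 - (-4)·1.1667) / (5) = -0.0666
  β = (11 - (2)·-1.8000) / (6) = 2.4333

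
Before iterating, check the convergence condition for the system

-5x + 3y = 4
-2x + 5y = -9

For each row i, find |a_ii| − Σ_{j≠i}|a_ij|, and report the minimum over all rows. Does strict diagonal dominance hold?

row 1: |-5| − (3) = 2
row 2: |5| − (2) = 3
minimum over rows = 2 → strictly diagonally dominant (convergence guaranteed)

2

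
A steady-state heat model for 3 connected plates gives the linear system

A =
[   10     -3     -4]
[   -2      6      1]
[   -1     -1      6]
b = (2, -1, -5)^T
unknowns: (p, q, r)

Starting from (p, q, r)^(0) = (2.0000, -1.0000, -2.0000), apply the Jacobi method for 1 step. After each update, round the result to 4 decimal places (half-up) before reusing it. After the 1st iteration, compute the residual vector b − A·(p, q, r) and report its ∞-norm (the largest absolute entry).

Iteration 1:
  p = (2 - (-3)·-1.0000 - (-4)·-2.0000) / (10) = -0.9000
  q = (-1 - (-2)·2.0000 - (1)·-2.0000) / (6) = 0.8333
  r = (-5 - (-1)·2.0000 - (-1)·-1.0000) / (6) = -0.6667
Residual b − A·x = (10.8331, -7.1331, -1.0665); ∞-norm = 10.8331

10.8331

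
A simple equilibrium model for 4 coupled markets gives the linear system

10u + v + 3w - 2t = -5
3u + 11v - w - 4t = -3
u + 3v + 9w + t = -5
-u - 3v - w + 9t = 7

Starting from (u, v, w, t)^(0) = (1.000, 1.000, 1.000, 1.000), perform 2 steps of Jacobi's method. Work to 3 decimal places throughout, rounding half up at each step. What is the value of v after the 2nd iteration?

Iteration 1:
  u = (-5 - (1)·1.000 - (3)·1.000 - (-2)·1.000) / (10) = -0.700
  v = (-3 - (3)·1.000 - (-1)·1.000 - (-4)·1.000) / (11) = -0.091
  w = (-5 - (1)·1.000 - (3)·1.000 - (1)·1.000) / (9) = -1.111
  t = (7 - (-1)·1.000 - (-3)·1.000 - (-1)·1.000) / (9) = 1.333
Iteration 2:
  u = (-5 - (1)·-0.091 - (3)·-1.111 - (-2)·1.333) / (10) = 0.109
  v = (-3 - (3)·-0.700 - (-1)·-1.111 - (-4)·1.333) / (11) = 0.302
  w = (-5 - (1)·-0.700 - (3)·-0.091 - (1)·1.333) / (9) = -0.596
  t = (7 - (-1)·-0.700 - (-3)·-0.091 - (-1)·-1.111) / (9) = 0.546

0.302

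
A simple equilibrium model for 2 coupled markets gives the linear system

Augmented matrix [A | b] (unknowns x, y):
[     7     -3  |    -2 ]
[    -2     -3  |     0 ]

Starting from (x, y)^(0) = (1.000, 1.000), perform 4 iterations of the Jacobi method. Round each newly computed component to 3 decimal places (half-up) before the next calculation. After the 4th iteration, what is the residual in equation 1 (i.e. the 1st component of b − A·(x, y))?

Iteration 1:
  x = (-2 - (-3)·1.000) / (7) = 0.143
  y = (0 - (-2)·1.000) / (-3) = -0.667
Iteration 2:
  x = (-2 - (-3)·-0.667) / (7) = -0.572
  y = (0 - (-2)·0.143) / (-3) = -0.095
Iteration 3:
  x = (-2 - (-3)·-0.095) / (7) = -0.326
  y = (0 - (-2)·-0.572) / (-3) = 0.381
Iteration 4:
  x = (-2 - (-3)·0.381) / (7) = -0.122
  y = (0 - (-2)·-0.326) / (-3) = 0.217
Residual b − A·x = (-0.495, 0.407)

-0.495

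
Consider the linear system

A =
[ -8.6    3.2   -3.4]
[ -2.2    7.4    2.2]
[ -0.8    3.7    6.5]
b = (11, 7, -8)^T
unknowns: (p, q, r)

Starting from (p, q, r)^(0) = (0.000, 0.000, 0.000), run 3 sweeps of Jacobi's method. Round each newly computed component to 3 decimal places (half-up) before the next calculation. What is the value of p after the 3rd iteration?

-0.170

Iteration 1:
  p = (11 - (3.2)·0.000 - (-3.4)·0.000) / (-8.6) = -1.279
  q = (7 - (-2.2)·0.000 - (2.2)·0.000) / (7.4) = 0.946
  r = (-8 - (-0.8)·0.000 - (3.7)·0.000) / (6.5) = -1.231
Iteration 2:
  p = (11 - (3.2)·0.946 - (-3.4)·-1.231) / (-8.6) = -0.440
  q = (7 - (-2.2)·-1.279 - (2.2)·-1.231) / (7.4) = 0.932
  r = (-8 - (-0.8)·-1.279 - (3.7)·0.946) / (6.5) = -1.927
Iteration 3:
  p = (11 - (3.2)·0.932 - (-3.4)·-1.927) / (-8.6) = -0.170
  q = (7 - (-2.2)·-0.440 - (2.2)·-1.927) / (7.4) = 1.388
  r = (-8 - (-0.8)·-0.440 - (3.7)·0.932) / (6.5) = -1.815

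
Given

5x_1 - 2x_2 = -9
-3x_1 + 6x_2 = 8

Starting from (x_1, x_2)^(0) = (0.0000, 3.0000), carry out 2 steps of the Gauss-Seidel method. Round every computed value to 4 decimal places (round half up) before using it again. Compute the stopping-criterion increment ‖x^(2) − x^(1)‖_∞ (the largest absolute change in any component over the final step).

Iteration 1:
  x_1 = (-9 - (-2)·3.0000) / (5) = -0.6000
  x_2 = (8 - (-3)·-0.6000) / (6) = 1.0333
Iteration 2:
  x_1 = (-9 - (-2)·1.0333) / (5) = -1.3867
  x_2 = (8 - (-3)·-1.3867) / (6) = 0.6400
Change: (-0.7867, -0.3933) → max |·| = 0.7867

0.7867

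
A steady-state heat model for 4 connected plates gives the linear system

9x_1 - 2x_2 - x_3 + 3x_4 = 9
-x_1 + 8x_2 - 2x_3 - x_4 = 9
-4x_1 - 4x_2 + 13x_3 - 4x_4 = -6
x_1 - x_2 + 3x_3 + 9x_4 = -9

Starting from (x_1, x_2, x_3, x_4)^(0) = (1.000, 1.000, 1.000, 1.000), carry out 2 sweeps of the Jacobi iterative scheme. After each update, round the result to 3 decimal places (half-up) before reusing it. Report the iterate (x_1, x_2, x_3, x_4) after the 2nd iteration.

Iteration 1:
  x_1 = (9 - (-2)·1.000 - (-1)·1.000 - (3)·1.000) / (9) = 1.000
  x_2 = (9 - (-1)·1.000 - (-2)·1.000 - (-1)·1.000) / (8) = 1.625
  x_3 = (-6 - (-4)·1.000 - (-4)·1.000 - (-4)·1.000) / (13) = 0.462
  x_4 = (-9 - (1)·1.000 - (-1)·1.000 - (3)·1.000) / (9) = -1.333
Iteration 2:
  x_1 = (9 - (-2)·1.625 - (-1)·0.462 - (3)·-1.333) / (9) = 1.857
  x_2 = (9 - (-1)·1.000 - (-2)·0.462 - (-1)·-1.333) / (8) = 1.199
  x_3 = (-6 - (-4)·1.000 - (-4)·1.625 - (-4)·-1.333) / (13) = -0.064
  x_4 = (-9 - (1)·1.000 - (-1)·1.625 - (3)·0.462) / (9) = -1.085

(1.857, 1.199, -0.064, -1.085)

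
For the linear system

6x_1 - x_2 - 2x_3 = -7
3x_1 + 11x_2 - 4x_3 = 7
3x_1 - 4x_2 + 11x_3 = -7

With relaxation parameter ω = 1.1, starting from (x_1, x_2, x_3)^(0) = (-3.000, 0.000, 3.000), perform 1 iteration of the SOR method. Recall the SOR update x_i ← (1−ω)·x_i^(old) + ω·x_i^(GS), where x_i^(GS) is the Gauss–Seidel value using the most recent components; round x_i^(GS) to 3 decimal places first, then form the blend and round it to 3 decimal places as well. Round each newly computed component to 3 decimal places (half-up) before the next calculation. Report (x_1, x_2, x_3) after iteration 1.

Iteration 1:
  x_1: GS value = (-7 - (-1)·0.000 - (-2)·3.000) / (6) = -0.167;  x_1 ← (1−ω)·-3.000 + ω·-0.167 = 0.116
  x_2: GS value = (7 - (3)·0.116 - (-4)·3.000) / (11) = 1.696;  x_2 ← (1−ω)·0.000 + ω·1.696 = 1.866
  x_3: GS value = (-7 - (3)·0.116 - (-4)·1.866) / (11) = 0.011;  x_3 ← (1−ω)·3.000 + ω·0.011 = -0.288

(0.116, 1.866, -0.288)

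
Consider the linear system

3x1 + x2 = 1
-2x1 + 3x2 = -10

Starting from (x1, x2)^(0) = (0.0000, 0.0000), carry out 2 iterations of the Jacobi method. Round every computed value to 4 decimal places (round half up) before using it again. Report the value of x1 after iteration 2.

1.4444

Iteration 1:
  x1 = (1 - (1)·0.0000) / (3) = 0.3333
  x2 = (-10 - (-2)·0.0000) / (3) = -3.3333
Iteration 2:
  x1 = (1 - (1)·-3.3333) / (3) = 1.4444
  x2 = (-10 - (-2)·0.3333) / (3) = -3.1111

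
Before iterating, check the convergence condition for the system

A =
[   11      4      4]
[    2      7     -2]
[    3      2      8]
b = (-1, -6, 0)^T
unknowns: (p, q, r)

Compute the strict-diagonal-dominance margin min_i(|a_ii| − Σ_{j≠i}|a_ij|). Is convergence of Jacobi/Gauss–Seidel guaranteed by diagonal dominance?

row 1: |11| − (4+4) = 3
row 2: |7| − (2+2) = 3
row 3: |8| − (3+2) = 3
minimum over rows = 3 → strictly diagonally dominant (convergence guaranteed)

3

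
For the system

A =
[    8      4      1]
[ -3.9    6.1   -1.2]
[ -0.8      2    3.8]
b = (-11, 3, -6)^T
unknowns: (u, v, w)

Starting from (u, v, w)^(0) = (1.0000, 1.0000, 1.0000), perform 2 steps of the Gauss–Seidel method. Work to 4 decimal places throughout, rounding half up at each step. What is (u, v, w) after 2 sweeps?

(-0.8687, -0.3959, -1.5535)

Iteration 1:
  u = (-11 - (4)·1.0000 - (1)·1.0000) / (8) = -2.0000
  v = (3 - (-3.9)·-2.0000 - (-1.2)·1.0000) / (6.1) = -0.5902
  w = (-6 - (-0.8)·-2.0000 - (2)·-0.5902) / (3.8) = -1.6894
Iteration 2:
  u = (-11 - (4)·-0.5902 - (1)·-1.6894) / (8) = -0.8687
  v = (3 - (-3.9)·-0.8687 - (-1.2)·-1.6894) / (6.1) = -0.3959
  w = (-6 - (-0.8)·-0.8687 - (2)·-0.3959) / (3.8) = -1.5535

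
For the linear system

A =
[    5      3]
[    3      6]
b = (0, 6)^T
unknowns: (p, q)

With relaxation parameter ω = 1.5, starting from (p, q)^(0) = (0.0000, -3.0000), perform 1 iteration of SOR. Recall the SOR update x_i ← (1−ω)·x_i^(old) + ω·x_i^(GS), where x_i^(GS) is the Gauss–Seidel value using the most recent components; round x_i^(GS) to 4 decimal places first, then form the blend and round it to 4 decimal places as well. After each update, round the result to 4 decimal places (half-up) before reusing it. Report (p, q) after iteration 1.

(2.7000, 0.9750)

Iteration 1:
  p: GS value = (0 - (3)·-3.0000) / (5) = 1.8000;  p ← (1−ω)·0.0000 + ω·1.8000 = 2.7000
  q: GS value = (6 - (3)·2.7000) / (6) = -0.3500;  q ← (1−ω)·-3.0000 + ω·-0.3500 = 0.9750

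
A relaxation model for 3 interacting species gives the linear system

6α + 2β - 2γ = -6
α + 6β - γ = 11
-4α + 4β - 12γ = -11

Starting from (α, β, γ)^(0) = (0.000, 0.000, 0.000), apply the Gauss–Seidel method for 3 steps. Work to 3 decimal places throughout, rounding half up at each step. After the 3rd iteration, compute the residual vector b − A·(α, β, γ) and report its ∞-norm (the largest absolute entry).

Iteration 1:
  α = (-6 - (2)·0.000 - (-2)·0.000) / (6) = -1.000
  β = (11 - (1)·-1.000 - (-1)·0.000) / (6) = 2.000
  γ = (-11 - (-4)·-1.000 - (4)·2.000) / (-12) = 1.917
Iteration 2:
  α = (-6 - (2)·2.000 - (-2)·1.917) / (6) = -1.028
  β = (11 - (1)·-1.028 - (-1)·1.917) / (6) = 2.324
  γ = (-11 - (-4)·-1.028 - (4)·2.324) / (-12) = 2.034
Iteration 3:
  α = (-6 - (2)·2.324 - (-2)·2.034) / (6) = -1.097
  β = (11 - (1)·-1.097 - (-1)·2.034) / (6) = 2.355
  γ = (-11 - (-4)·-1.097 - (4)·2.355) / (-12) = 2.067
Residual b − A·x = (0.006, 0.034, -0.004); ∞-norm = 0.034

0.034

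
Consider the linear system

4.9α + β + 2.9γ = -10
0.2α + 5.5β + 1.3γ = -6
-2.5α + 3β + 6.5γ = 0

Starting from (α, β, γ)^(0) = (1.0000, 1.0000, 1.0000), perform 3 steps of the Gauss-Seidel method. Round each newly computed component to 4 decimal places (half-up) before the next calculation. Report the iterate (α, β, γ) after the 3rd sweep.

Iteration 1:
  α = (-10 - (1)·1.0000 - (2.9)·1.0000) / (4.9) = -2.8367
  β = (-6 - (0.2)·-2.8367 - (1.3)·1.0000) / (5.5) = -1.2241
  γ = (0 - (-2.5)·-2.8367 - (3)·-1.2241) / (6.5) = -0.5261
Iteration 2:
  α = (-10 - (1)·-1.2241 - (2.9)·-0.5261) / (4.9) = -1.4796
  β = (-6 - (0.2)·-1.4796 - (1.3)·-0.5261) / (5.5) = -0.9128
  γ = (0 - (-2.5)·-1.4796 - (3)·-0.9128) / (6.5) = -0.1478
Iteration 3:
  α = (-10 - (1)·-0.9128 - (2.9)·-0.1478) / (4.9) = -1.7671
  β = (-6 - (0.2)·-1.7671 - (1.3)·-0.1478) / (5.5) = -0.9917
  γ = (0 - (-2.5)·-1.7671 - (3)·-0.9917) / (6.5) = -0.2219

(-1.7671, -0.9917, -0.2219)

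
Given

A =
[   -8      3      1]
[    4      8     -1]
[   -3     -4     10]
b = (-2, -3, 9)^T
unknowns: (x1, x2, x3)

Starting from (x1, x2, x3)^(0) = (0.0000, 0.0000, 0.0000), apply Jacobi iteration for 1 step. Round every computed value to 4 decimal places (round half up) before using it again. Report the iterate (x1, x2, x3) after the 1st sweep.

Iteration 1:
  x1 = (-2 - (3)·0.0000 - (1)·0.0000) / (-8) = 0.2500
  x2 = (-3 - (4)·0.0000 - (-1)·0.0000) / (8) = -0.3750
  x3 = (9 - (-3)·0.0000 - (-4)·0.0000) / (10) = 0.9000

(0.2500, -0.3750, 0.9000)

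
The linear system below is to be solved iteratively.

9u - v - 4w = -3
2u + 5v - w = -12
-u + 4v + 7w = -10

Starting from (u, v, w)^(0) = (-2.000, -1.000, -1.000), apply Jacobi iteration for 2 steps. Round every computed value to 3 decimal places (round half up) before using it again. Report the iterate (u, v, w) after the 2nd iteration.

Iteration 1:
  u = (-3 - (-1)·-1.000 - (-4)·-1.000) / (9) = -0.889
  v = (-12 - (2)·-2.000 - (-1)·-1.000) / (5) = -1.800
  w = (-10 - (-1)·-2.000 - (4)·-1.000) / (7) = -1.143
Iteration 2:
  u = (-3 - (-1)·-1.800 - (-4)·-1.143) / (9) = -1.041
  v = (-12 - (2)·-0.889 - (-1)·-1.143) / (5) = -2.273
  w = (-10 - (-1)·-0.889 - (4)·-1.800) / (7) = -0.527

(-1.041, -2.273, -0.527)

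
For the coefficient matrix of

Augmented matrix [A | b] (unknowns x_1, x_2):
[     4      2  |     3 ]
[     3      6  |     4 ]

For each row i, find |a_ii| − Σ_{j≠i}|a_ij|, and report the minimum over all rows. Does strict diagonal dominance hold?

row 1: |4| − (2) = 2
row 2: |6| − (3) = 3
minimum over rows = 2 → strictly diagonally dominant (convergence guaranteed)

2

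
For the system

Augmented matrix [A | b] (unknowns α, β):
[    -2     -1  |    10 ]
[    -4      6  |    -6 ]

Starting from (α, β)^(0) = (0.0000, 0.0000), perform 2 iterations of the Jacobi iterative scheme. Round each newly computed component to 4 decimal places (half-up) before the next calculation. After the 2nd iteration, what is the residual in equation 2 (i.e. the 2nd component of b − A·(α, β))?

Iteration 1:
  α = (10 - (-1)·0.0000) / (-2) = -5.0000
  β = (-6 - (-4)·0.0000) / (6) = -1.0000
Iteration 2:
  α = (10 - (-1)·-1.0000) / (-2) = -4.5000
  β = (-6 - (-4)·-5.0000) / (6) = -4.3333
Residual b − A·x = (-3.3333, 1.9998)

1.9998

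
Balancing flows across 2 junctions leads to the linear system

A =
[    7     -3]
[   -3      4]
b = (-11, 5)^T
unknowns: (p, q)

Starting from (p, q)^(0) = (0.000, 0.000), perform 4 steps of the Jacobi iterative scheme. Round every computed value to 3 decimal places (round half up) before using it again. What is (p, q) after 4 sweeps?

(-1.369, 0.094)

Iteration 1:
  p = (-11 - (-3)·0.000) / (7) = -1.571
  q = (5 - (-3)·0.000) / (4) = 1.250
Iteration 2:
  p = (-11 - (-3)·1.250) / (7) = -1.036
  q = (5 - (-3)·-1.571) / (4) = 0.072
Iteration 3:
  p = (-11 - (-3)·0.072) / (7) = -1.541
  q = (5 - (-3)·-1.036) / (4) = 0.473
Iteration 4:
  p = (-11 - (-3)·0.473) / (7) = -1.369
  q = (5 - (-3)·-1.541) / (4) = 0.094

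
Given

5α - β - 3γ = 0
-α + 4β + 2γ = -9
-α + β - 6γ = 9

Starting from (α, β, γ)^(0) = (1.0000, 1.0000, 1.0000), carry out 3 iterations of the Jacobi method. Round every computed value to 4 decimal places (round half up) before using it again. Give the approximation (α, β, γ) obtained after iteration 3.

(-1.4900, -1.5750, -1.4833)

Iteration 1:
  α = (0 - (-1)·1.0000 - (-3)·1.0000) / (5) = 0.8000
  β = (-9 - (-1)·1.0000 - (2)·1.0000) / (4) = -2.5000
  γ = (9 - (-1)·1.0000 - (1)·1.0000) / (-6) = -1.5000
Iteration 2:
  α = (0 - (-1)·-2.5000 - (-3)·-1.5000) / (5) = -1.4000
  β = (-9 - (-1)·0.8000 - (2)·-1.5000) / (4) = -1.3000
  γ = (9 - (-1)·0.8000 - (1)·-2.5000) / (-6) = -2.0500
Iteration 3:
  α = (0 - (-1)·-1.3000 - (-3)·-2.0500) / (5) = -1.4900
  β = (-9 - (-1)·-1.4000 - (2)·-2.0500) / (4) = -1.5750
  γ = (9 - (-1)·-1.4000 - (1)·-1.3000) / (-6) = -1.4833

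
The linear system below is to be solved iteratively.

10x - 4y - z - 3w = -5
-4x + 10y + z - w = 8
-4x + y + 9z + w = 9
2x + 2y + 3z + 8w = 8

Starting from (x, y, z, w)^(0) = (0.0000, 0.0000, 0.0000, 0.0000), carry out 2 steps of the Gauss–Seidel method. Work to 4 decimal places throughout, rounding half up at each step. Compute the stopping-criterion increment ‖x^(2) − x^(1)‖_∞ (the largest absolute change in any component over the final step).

Iteration 1:
  x = (-5 - (-4)·0.0000 - (-1)·0.0000 - (-3)·0.0000) / (10) = -0.5000
  y = (8 - (-4)·-0.5000 - (1)·0.0000 - (-1)·0.0000) / (10) = 0.6000
  z = (9 - (-4)·-0.5000 - (1)·0.6000 - (1)·0.0000) / (9) = 0.7111
  w = (8 - (2)·-0.5000 - (2)·0.6000 - (3)·0.7111) / (8) = 0.7083
Iteration 2:
  x = (-5 - (-4)·0.6000 - (-1)·0.7111 - (-3)·0.7083) / (10) = 0.0236
  y = (8 - (-4)·0.0236 - (1)·0.7111 - (-1)·0.7083) / (10) = 0.8092
  z = (9 - (-4)·0.0236 - (1)·0.8092 - (1)·0.7083) / (9) = 0.8419
  w = (8 - (2)·0.0236 - (2)·0.8092 - (3)·0.8419) / (8) = 0.4761
Change: (0.5236, 0.2092, 0.1308, -0.2322) → max |·| = 0.5236

0.5236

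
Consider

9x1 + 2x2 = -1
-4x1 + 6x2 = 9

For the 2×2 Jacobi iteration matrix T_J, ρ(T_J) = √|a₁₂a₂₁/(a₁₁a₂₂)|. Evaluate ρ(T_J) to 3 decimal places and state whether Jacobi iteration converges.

a₁₂a₂₁/(a₁₁a₂₂) = (2)·(-4) / ((9)·(6)) = -0.148148
ρ = √|-0.148148| = √0.148148 = 0.385
ρ < 1, so Jacobi converges

0.385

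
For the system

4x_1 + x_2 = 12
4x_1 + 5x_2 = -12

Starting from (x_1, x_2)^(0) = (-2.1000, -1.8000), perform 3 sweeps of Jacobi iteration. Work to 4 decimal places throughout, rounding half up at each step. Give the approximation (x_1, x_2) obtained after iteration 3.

Iteration 1:
  x_1 = (12 - (1)·-1.8000) / (4) = 3.4500
  x_2 = (-12 - (4)·-2.1000) / (5) = -0.7200
Iteration 2:
  x_1 = (12 - (1)·-0.7200) / (4) = 3.1800
  x_2 = (-12 - (4)·3.4500) / (5) = -5.1600
Iteration 3:
  x_1 = (12 - (1)·-5.1600) / (4) = 4.2900
  x_2 = (-12 - (4)·3.1800) / (5) = -4.9440

(4.2900, -4.9440)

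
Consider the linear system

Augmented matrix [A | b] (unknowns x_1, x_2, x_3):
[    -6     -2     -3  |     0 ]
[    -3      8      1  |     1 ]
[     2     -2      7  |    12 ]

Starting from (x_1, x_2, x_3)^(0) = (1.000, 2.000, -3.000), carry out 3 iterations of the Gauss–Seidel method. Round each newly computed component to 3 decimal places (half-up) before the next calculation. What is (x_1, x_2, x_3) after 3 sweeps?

(-0.775, -0.402, 1.821)

Iteration 1:
  x_1 = (0 - (-2)·2.000 - (-3)·-3.000) / (-6) = 0.833
  x_2 = (1 - (-3)·0.833 - (1)·-3.000) / (8) = 0.812
  x_3 = (12 - (2)·0.833 - (-2)·0.812) / (7) = 1.708
Iteration 2:
  x_1 = (0 - (-2)·0.812 - (-3)·1.708) / (-6) = -1.125
  x_2 = (1 - (-3)·-1.125 - (1)·1.708) / (8) = -0.510
  x_3 = (12 - (2)·-1.125 - (-2)·-0.510) / (7) = 1.890
Iteration 3:
  x_1 = (0 - (-2)·-0.510 - (-3)·1.890) / (-6) = -0.775
  x_2 = (1 - (-3)·-0.775 - (1)·1.890) / (8) = -0.402
  x_3 = (12 - (2)·-0.775 - (-2)·-0.402) / (7) = 1.821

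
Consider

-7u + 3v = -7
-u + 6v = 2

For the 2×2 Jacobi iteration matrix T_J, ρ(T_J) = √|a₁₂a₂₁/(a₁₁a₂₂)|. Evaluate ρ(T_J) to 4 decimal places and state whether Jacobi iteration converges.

a₁₂a₂₁/(a₁₁a₂₂) = (3)·(-1) / ((-7)·(6)) = 0.071429
ρ = √|0.071429| = √0.071429 = 0.2673
ρ < 1, so Jacobi converges

0.2673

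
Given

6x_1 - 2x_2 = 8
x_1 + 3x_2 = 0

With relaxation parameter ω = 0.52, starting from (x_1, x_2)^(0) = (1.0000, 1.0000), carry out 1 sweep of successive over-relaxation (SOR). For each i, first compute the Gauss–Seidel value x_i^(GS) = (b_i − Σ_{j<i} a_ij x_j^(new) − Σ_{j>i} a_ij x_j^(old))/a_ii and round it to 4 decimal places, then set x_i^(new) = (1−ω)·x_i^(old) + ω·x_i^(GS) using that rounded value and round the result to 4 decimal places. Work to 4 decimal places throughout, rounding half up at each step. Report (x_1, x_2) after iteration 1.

Iteration 1:
  x_1: GS value = (8 - (-2)·1.0000) / (6) = 1.6667;  x_1 ← (1−ω)·1.0000 + ω·1.6667 = 1.3467
  x_2: GS value = (0 - (1)·1.3467) / (3) = -0.4489;  x_2 ← (1−ω)·1.0000 + ω·-0.4489 = 0.2466

(1.3467, 0.2466)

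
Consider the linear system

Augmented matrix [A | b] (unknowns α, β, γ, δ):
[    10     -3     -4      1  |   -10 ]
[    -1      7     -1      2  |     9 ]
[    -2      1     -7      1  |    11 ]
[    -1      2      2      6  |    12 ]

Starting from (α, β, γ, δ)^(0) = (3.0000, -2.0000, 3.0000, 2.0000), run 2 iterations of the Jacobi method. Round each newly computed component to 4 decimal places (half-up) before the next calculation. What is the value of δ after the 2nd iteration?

Iteration 1:
  α = (-10 - (-3)·-2.0000 - (-4)·3.0000 - (1)·2.0000) / (10) = -0.6000
  β = (9 - (-1)·3.0000 - (-1)·3.0000 - (2)·2.0000) / (7) = 1.5714
  γ = (11 - (-2)·3.0000 - (1)·-2.0000 - (1)·2.0000) / (-7) = -2.4286
  δ = (12 - (-1)·3.0000 - (2)·-2.0000 - (2)·3.0000) / (6) = 2.1667
Iteration 2:
  α = (-10 - (-3)·1.5714 - (-4)·-2.4286 - (1)·2.1667) / (10) = -1.7167
  β = (9 - (-1)·-0.6000 - (-1)·-2.4286 - (2)·2.1667) / (7) = 0.2340
  γ = (11 - (-2)·-0.6000 - (1)·1.5714 - (1)·2.1667) / (-7) = -0.8660
  δ = (12 - (-1)·-0.6000 - (2)·1.5714 - (2)·-2.4286) / (6) = 2.1857

2.1857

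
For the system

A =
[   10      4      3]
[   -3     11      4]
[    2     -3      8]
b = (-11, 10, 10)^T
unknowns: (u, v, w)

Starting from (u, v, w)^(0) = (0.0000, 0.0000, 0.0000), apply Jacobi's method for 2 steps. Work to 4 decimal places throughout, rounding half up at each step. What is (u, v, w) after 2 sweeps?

(-1.8386, 0.1545, 1.8659)

Iteration 1:
  u = (-11 - (4)·0.0000 - (3)·0.0000) / (10) = -1.1000
  v = (10 - (-3)·0.0000 - (4)·0.0000) / (11) = 0.9091
  w = (10 - (2)·0.0000 - (-3)·0.0000) / (8) = 1.2500
Iteration 2:
  u = (-11 - (4)·0.9091 - (3)·1.2500) / (10) = -1.8386
  v = (10 - (-3)·-1.1000 - (4)·1.2500) / (11) = 0.1545
  w = (10 - (2)·-1.1000 - (-3)·0.9091) / (8) = 1.8659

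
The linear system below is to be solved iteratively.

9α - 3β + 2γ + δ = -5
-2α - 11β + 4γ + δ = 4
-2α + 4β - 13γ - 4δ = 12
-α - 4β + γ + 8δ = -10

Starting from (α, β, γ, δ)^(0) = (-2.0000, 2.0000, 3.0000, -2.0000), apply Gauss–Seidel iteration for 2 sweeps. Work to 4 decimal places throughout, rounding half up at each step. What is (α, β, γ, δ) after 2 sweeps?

(-0.2291, -0.4365, -0.7206, -1.4068)

Iteration 1:
  α = (-5 - (-3)·2.0000 - (2)·3.0000 - (1)·-2.0000) / (9) = -0.3333
  β = (4 - (-2)·-0.3333 - (4)·3.0000 - (1)·-2.0000) / (-11) = 0.6061
  γ = (12 - (-2)·-0.3333 - (4)·0.6061 - (-4)·-2.0000) / (-13) = -0.0699
  δ = (-10 - (-1)·-0.3333 - (-4)·0.6061 - (1)·-0.0699) / (8) = -0.9799
Iteration 2:
  α = (-5 - (-3)·0.6061 - (2)·-0.0699 - (1)·-0.9799) / (9) = -0.2291
  β = (4 - (-2)·-0.2291 - (4)·-0.0699 - (1)·-0.9799) / (-11) = -0.4365
  γ = (12 - (-2)·-0.2291 - (4)·-0.4365 - (-4)·-0.9799) / (-13) = -0.7206
  δ = (-10 - (-1)·-0.2291 - (-4)·-0.4365 - (1)·-0.7206) / (8) = -1.4068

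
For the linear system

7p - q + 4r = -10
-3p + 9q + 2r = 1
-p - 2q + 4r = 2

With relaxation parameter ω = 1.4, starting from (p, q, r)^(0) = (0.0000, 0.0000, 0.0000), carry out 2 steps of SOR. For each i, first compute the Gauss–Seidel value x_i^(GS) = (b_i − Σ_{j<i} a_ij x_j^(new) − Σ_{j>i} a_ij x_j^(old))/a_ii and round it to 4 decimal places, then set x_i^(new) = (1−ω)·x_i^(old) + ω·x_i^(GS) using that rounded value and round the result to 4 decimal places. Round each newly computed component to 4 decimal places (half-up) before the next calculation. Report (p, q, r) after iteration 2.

(-0.9199, 0.2068, 0.7406)

Iteration 1:
  p: GS value = (-10 - (-1)·0.0000 - (4)·0.0000) / (7) = -1.4286;  p ← (1−ω)·0.0000 + ω·-1.4286 = -2.0000
  q: GS value = (1 - (-3)·-2.0000 - (2)·0.0000) / (9) = -0.5556;  q ← (1−ω)·0.0000 + ω·-0.5556 = -0.7778
  r: GS value = (2 - (-1)·-2.0000 - (-2)·-0.7778) / (4) = -0.3889;  r ← (1−ω)·0.0000 + ω·-0.3889 = -0.5445
Iteration 2:
  p: GS value = (-10 - (-1)·-0.7778 - (4)·-0.5445) / (7) = -1.2285;  p ← (1−ω)·-2.0000 + ω·-1.2285 = -0.9199
  q: GS value = (1 - (-3)·-0.9199 - (2)·-0.5445) / (9) = -0.0745;  q ← (1−ω)·-0.7778 + ω·-0.0745 = 0.2068
  r: GS value = (2 - (-1)·-0.9199 - (-2)·0.2068) / (4) = 0.3734;  r ← (1−ω)·-0.5445 + ω·0.3734 = 0.7406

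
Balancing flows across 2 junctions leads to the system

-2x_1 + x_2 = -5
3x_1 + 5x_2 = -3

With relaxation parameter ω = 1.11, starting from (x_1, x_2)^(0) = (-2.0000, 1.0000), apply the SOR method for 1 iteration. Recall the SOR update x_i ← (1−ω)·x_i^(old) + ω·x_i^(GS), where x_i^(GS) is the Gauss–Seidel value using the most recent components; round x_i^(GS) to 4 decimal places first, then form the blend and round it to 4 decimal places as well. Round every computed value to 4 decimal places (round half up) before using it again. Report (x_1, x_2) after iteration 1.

Iteration 1:
  x_1: GS value = (-5 - (1)·1.0000) / (-2) = 3.0000;  x_1 ← (1−ω)·-2.0000 + ω·3.0000 = 3.5500
  x_2: GS value = (-3 - (3)·3.5500) / (5) = -2.7300;  x_2 ← (1−ω)·1.0000 + ω·-2.7300 = -3.1403

(3.5500, -3.1403)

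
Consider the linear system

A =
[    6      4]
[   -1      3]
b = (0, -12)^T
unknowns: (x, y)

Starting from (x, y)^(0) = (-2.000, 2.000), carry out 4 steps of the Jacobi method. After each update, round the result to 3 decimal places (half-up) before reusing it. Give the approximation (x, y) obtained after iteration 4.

(1.975, -3.012)

Iteration 1:
  x = (0 - (4)·2.000) / (6) = -1.333
  y = (-12 - (-1)·-2.000) / (3) = -4.667
Iteration 2:
  x = (0 - (4)·-4.667) / (6) = 3.111
  y = (-12 - (-1)·-1.333) / (3) = -4.444
Iteration 3:
  x = (0 - (4)·-4.444) / (6) = 2.963
  y = (-12 - (-1)·3.111) / (3) = -2.963
Iteration 4:
  x = (0 - (4)·-2.963) / (6) = 1.975
  y = (-12 - (-1)·2.963) / (3) = -3.012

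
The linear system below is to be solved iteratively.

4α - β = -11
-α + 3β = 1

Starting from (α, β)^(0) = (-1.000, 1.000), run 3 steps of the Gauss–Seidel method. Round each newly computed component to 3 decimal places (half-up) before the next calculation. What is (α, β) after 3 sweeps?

(-2.906, -0.635)

Iteration 1:
  α = (-11 - (-1)·1.000) / (4) = -2.500
  β = (1 - (-1)·-2.500) / (3) = -0.500
Iteration 2:
  α = (-11 - (-1)·-0.500) / (4) = -2.875
  β = (1 - (-1)·-2.875) / (3) = -0.625
Iteration 3:
  α = (-11 - (-1)·-0.625) / (4) = -2.906
  β = (1 - (-1)·-2.906) / (3) = -0.635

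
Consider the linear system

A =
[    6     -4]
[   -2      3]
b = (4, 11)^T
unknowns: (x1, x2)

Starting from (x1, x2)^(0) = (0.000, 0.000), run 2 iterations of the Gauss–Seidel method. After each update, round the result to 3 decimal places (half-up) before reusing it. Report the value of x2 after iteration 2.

Iteration 1:
  x1 = (4 - (-4)·0.000) / (6) = 0.667
  x2 = (11 - (-2)·0.667) / (3) = 4.111
Iteration 2:
  x1 = (4 - (-4)·4.111) / (6) = 3.407
  x2 = (11 - (-2)·3.407) / (3) = 5.938

5.938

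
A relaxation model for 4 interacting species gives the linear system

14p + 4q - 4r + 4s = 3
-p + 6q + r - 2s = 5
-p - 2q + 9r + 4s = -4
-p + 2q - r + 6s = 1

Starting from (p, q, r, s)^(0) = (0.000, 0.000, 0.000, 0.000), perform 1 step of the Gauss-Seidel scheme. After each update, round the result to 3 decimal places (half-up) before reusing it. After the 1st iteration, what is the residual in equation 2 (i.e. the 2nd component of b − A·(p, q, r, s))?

-0.022

Iteration 1:
  p = (3 - (4)·0.000 - (-4)·0.000 - (4)·0.000) / (14) = 0.214
  q = (5 - (-1)·0.214 - (1)·0.000 - (-2)·0.000) / (6) = 0.869
  r = (-4 - (-1)·0.214 - (-2)·0.869 - (4)·0.000) / (9) = -0.228
  s = (1 - (-1)·0.214 - (2)·0.869 - (-1)·-0.228) / (6) = -0.125
Residual b − A·x = (-3.884, -0.022, 0.504, -0.002)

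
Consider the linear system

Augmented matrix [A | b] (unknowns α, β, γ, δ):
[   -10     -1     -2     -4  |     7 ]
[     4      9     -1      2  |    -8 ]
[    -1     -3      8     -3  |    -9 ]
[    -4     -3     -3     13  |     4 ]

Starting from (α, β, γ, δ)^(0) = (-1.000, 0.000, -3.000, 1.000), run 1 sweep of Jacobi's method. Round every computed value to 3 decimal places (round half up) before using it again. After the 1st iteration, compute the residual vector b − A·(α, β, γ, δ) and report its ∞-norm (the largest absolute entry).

7.576

Iteration 1:
  α = (7 - (-1)·0.000 - (-2)·-3.000 - (-4)·1.000) / (-10) = -0.500
  β = (-8 - (4)·-1.000 - (-1)·-3.000 - (2)·1.000) / (9) = -1.000
  γ = (-9 - (-1)·-1.000 - (-3)·0.000 - (-3)·1.000) / (8) = -0.875
  δ = (4 - (-4)·-1.000 - (-3)·0.000 - (-3)·-3.000) / (13) = -0.692
Residual b − A·x = (-3.518, 3.509, -7.576, 5.371); ∞-norm = 7.576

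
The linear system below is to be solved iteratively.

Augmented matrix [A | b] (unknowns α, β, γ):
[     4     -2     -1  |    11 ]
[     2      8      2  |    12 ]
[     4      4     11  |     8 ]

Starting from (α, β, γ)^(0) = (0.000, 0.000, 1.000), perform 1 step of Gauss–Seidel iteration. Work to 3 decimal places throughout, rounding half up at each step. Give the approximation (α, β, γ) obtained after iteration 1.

(3.000, 0.500, -0.545)

Iteration 1:
  α = (11 - (-2)·0.000 - (-1)·1.000) / (4) = 3.000
  β = (12 - (2)·3.000 - (2)·1.000) / (8) = 0.500
  γ = (8 - (4)·3.000 - (4)·0.500) / (11) = -0.545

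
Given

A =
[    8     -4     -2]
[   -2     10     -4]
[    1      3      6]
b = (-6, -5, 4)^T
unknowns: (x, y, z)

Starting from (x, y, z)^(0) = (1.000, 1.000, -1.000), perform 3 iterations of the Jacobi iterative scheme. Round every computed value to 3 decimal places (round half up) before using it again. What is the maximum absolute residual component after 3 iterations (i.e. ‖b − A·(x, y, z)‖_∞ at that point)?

1.380

Iteration 1:
  x = (-6 - (-4)·1.000 - (-2)·-1.000) / (8) = -0.500
  y = (-5 - (-2)·1.000 - (-4)·-1.000) / (10) = -0.700
  z = (4 - (1)·1.000 - (3)·1.000) / (6) = 0.000
Iteration 2:
  x = (-6 - (-4)·-0.700 - (-2)·0.000) / (8) = -1.100
  y = (-5 - (-2)·-0.500 - (-4)·0.000) / (10) = -0.600
  z = (4 - (1)·-0.500 - (3)·-0.700) / (6) = 1.100
Iteration 3:
  x = (-6 - (-4)·-0.600 - (-2)·1.100) / (8) = -0.775
  y = (-5 - (-2)·-1.100 - (-4)·1.100) / (10) = -0.280
  z = (4 - (1)·-1.100 - (3)·-0.600) / (6) = 1.150
Residual b − A·x = (1.380, 0.850, -1.285); ∞-norm = 1.380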